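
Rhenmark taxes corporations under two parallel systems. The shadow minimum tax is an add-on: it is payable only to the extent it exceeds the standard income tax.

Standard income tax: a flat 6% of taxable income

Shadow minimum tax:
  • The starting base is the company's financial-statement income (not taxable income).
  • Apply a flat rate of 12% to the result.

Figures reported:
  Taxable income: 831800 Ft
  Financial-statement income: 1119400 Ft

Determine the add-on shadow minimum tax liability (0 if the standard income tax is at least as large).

84420 Ft

Standard income tax:
  831800 Ft × 6% = 49908 Ft

Shadow minimum tax:
  Base (financial-statement income): 1119400 Ft
  1119400 Ft × 12% = 134328 Ft

Excess of shadow minimum tax over standard income tax: 134328 Ft − 49908 Ft = 84420 Ft.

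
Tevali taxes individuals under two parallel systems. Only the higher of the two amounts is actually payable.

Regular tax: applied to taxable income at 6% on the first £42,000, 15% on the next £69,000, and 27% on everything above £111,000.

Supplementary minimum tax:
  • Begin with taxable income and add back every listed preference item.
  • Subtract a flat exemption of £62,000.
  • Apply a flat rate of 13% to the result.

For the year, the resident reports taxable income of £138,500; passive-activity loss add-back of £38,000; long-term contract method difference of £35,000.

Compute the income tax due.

Regular tax:
  £42,000 × 6% = £2,520
  £69,000 × 15% = £10,350
  £27,500 × 27% = £7,425
  → £20,295

Supplementary minimum tax:
  Adjusted income: £138,500 + £38,000 + £35,000 = £211,500
  Less exemption £62,000 → base £149,500
  £149,500 × 13% = £19,435

£20,295 > £19,435, so the regular tax governs.

£20,295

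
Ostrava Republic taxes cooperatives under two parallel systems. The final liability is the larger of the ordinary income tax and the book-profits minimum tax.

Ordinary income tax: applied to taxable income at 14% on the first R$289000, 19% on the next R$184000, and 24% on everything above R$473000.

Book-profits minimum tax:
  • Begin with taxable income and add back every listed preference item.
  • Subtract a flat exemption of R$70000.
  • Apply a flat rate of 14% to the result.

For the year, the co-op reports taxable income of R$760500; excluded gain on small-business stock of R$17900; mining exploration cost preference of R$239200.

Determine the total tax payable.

R$144420

Ordinary income tax:
  R$289000 × 14% = R$40460
  R$184000 × 19% = R$34960
  R$287500 × 24% = R$69000
  → R$144420

Book-profits minimum tax:
  Adjusted income: R$760500 + R$17900 + R$239200 = R$1017600
  Less exemption R$70000 → base R$947600
  R$947600 × 14% = R$132664

R$144420 > R$132664, so the ordinary income tax governs.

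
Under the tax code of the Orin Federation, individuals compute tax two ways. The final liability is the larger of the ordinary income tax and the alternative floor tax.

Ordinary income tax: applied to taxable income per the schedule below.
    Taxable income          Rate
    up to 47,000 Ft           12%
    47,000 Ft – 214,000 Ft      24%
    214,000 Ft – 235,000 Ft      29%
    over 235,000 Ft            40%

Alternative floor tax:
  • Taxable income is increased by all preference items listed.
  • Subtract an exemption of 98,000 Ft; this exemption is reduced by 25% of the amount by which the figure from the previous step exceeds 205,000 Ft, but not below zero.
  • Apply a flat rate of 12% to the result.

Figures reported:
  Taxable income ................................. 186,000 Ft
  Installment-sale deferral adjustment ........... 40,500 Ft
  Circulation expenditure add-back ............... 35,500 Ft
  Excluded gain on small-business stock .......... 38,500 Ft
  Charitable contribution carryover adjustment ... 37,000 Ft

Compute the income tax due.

39,000 Ft

Alternative floor tax:
  Adjusted income: 186,000 Ft + 40,500 Ft + 35,500 Ft + 38,500 Ft + 37,000 Ft = 337,500 Ft
  Exemption: 98,000 Ft − 25% × (337,500 Ft − 205,000 Ft) = 98,000 Ft − 33,125 Ft = 64,875 Ft
  Base: 337,500 Ft − 64,875 Ft = 272,625 Ft
  272,625 Ft × 12% = 32,715 Ft

Ordinary income tax:
  47,000 Ft × 12% = 5,640 Ft
  139,000 Ft × 24% = 33,360 Ft
  → 39,000 Ft

39,000 Ft > 32,715 Ft, so the ordinary income tax governs.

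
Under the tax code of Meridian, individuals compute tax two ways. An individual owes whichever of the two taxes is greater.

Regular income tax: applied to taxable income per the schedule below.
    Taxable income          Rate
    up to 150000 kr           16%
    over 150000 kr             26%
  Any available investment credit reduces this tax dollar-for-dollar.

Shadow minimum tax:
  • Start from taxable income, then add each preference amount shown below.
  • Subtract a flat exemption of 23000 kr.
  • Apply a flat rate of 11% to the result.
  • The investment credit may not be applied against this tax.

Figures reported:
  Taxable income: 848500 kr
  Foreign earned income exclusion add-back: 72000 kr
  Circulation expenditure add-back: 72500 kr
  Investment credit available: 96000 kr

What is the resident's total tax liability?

Shadow minimum tax:
  Adjusted income: 848500 kr + 72000 kr + 72500 kr = 993000 kr
  Less exemption 23000 kr → base 970000 kr
  970000 kr × 11% = 106700 kr

Regular income tax:
  150000 kr × 16% = 24000 kr
  698500 kr × 26% = 181610 kr
  → 205610 kr
  Less investment credit 96000 kr → 109610 kr

109610 kr > 106700 kr, so the regular income tax governs.

109610 kr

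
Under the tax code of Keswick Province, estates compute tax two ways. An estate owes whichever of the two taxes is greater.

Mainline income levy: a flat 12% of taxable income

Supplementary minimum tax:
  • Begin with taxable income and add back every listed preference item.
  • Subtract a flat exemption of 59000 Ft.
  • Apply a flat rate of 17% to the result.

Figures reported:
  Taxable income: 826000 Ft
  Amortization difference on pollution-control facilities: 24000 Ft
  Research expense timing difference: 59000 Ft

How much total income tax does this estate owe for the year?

Supplementary minimum tax:
  Adjusted income: 826000 Ft + 24000 Ft + 59000 Ft = 909000 Ft
  Less exemption 59000 Ft → base 850000 Ft
  850000 Ft × 17% = 144500 Ft

Mainline income levy:
  826000 Ft × 12% = 99120 Ft

144500 Ft > 99120 Ft, so the supplementary minimum tax is the binding amount.

144500 Ft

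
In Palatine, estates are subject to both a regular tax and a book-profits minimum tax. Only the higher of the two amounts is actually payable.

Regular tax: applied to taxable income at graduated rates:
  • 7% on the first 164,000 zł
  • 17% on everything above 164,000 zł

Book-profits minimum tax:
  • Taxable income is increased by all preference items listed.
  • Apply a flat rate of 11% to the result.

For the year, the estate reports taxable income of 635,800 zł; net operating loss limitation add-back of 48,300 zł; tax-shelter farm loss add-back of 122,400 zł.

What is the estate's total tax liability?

91,686 zł

Regular tax:
  164,000 zł × 7% = 11,480 zł
  471,800 zł × 17% = 80,206 zł
  → 91,686 zł

Book-profits minimum tax:
  Adjusted income: 635,800 zł + 48,300 zł + 122,400 zł = 806,500 zł
  806,500 zł × 11% = 88,715 zł

91,686 zł > 88,715 zł, so the regular tax governs.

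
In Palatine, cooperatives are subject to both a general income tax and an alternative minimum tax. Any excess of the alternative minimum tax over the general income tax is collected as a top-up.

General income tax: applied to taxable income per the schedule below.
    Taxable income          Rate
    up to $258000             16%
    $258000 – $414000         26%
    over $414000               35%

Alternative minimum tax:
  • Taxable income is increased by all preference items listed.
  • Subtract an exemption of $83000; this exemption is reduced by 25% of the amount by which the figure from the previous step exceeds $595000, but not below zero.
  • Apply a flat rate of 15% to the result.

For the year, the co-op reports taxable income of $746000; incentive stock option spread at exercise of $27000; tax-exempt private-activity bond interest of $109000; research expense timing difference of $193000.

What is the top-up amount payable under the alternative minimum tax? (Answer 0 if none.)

Alternative minimum tax:
  Adjusted income: $746000 + $27000 + $109000 + $193000 = $1075000
  Exemption: 25% × ($1075000 − $595000) = $120000 ≥ $83000, so the exemption is fully phased out
  Base: $1075000 − $0 = $1075000
  $1075000 × 15% = $161250

General income tax:
  $258000 × 16% = $41280
  $156000 × 26% = $40560
  $332000 × 35% = $116200
  → $198040

$161250 ≤ $198040, so no add-on is due.

$0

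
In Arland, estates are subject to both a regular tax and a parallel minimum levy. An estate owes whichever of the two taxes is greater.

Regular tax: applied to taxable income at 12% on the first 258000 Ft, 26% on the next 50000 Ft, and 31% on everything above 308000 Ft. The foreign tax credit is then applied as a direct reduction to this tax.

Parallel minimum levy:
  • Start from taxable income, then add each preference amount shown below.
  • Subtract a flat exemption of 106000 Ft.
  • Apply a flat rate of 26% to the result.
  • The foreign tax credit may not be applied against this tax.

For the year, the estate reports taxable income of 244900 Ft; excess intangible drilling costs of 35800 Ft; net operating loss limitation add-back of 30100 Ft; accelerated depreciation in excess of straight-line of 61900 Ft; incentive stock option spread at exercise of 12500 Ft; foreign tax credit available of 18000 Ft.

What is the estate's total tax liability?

Regular tax:
  244900 Ft × 12% = 29388 Ft
  Less foreign tax credit 18000 Ft → 11388 Ft

Parallel minimum levy:
  Adjusted income: 244900 Ft + 35800 Ft + 30100 Ft + 61900 Ft + 12500 Ft = 385200 Ft
  Less exemption 106000 Ft → base 279200 Ft
  279200 Ft × 26% = 72592 Ft

72592 Ft > 11388 Ft, so the parallel minimum levy is the binding amount.

72592 Ft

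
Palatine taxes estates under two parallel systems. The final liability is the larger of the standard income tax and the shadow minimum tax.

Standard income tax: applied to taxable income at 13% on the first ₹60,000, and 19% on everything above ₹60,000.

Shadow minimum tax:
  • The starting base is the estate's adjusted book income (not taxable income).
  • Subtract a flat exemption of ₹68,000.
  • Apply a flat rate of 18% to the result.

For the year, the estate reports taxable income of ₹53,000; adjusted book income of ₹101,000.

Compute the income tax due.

Shadow minimum tax:
  Base (adjusted book income): ₹101,000
  Less exemption ₹68,000 → base ₹33,000
  ₹33,000 × 18% = ₹5,940

Standard income tax:
  ₹53,000 × 13% = ₹6,890

₹6,890 > ₹5,940, so the standard income tax governs.

₹6,890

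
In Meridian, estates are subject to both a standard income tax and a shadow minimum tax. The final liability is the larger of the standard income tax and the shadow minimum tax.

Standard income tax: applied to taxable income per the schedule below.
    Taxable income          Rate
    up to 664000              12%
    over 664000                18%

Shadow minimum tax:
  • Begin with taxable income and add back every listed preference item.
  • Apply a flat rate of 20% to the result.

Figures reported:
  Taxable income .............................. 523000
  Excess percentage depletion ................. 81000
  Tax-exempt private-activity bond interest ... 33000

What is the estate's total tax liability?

127400

Standard income tax:
  523000 × 12% = 62760

Shadow minimum tax:
  Adjusted income: 523000 + 81000 + 33000 = 637000
  637000 × 20% = 127400

127400 > 62760, so the shadow minimum tax is the binding amount.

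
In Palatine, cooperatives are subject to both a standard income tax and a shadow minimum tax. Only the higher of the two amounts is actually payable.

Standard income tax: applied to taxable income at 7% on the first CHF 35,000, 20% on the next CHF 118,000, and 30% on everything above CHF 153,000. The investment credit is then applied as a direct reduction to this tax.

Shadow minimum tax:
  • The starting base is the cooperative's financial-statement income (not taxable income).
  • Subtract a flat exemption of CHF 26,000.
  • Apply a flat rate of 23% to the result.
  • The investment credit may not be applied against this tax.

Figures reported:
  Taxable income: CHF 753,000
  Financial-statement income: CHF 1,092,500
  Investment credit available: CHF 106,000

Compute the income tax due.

Standard income tax:
  CHF 35,000 × 7% = CHF 2,450
  CHF 118,000 × 20% = CHF 23,600
  CHF 600,000 × 30% = CHF 180,000
  → CHF 206,050
  Less investment credit CHF 106,000 → CHF 100,050

Shadow minimum tax:
  Base (financial-statement income): CHF 1,092,500
  Less exemption CHF 26,000 → base CHF 1,066,500
  CHF 1,066,500 × 23% = CHF 245,295

CHF 245,295 > CHF 100,050, so the shadow minimum tax is the binding amount.

CHF 245,295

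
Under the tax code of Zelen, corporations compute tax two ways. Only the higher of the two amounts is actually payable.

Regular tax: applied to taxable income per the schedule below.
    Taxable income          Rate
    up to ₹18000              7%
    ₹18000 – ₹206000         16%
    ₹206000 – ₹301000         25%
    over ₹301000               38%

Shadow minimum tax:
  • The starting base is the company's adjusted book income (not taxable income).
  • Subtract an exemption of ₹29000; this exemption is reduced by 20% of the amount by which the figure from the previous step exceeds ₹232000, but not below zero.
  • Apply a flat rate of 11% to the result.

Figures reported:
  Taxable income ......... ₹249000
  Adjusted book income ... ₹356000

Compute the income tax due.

Regular tax:
  ₹18000 × 7% = ₹1260
  ₹188000 × 16% = ₹30080
  ₹43000 × 25% = ₹10750
  → ₹42090

Shadow minimum tax:
  Base (adjusted book income): ₹356000
  Exemption: ₹29000 − 20% × (₹356000 − ₹232000) = ₹29000 − ₹24800 = ₹4200
  Base: ₹356000 − ₹4200 = ₹351800
  ₹351800 × 11% = ₹38698

₹42090 > ₹38698, so the regular tax governs.

₹42090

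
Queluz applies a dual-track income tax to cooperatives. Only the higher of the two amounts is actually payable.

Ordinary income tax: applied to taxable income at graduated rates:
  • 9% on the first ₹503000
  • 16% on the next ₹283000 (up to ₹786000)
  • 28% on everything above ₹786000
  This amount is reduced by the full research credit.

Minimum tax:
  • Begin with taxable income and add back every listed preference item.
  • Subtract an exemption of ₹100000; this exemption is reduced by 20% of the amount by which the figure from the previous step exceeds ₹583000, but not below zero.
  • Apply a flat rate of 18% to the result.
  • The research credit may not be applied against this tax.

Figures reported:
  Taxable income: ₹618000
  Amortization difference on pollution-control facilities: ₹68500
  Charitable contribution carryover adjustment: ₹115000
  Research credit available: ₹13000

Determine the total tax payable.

Minimum tax:
  Adjusted income: ₹618000 + ₹68500 + ₹115000 = ₹801500
  Exemption: ₹100000 − 20% × (₹801500 − ₹583000) = ₹100000 − ₹43700 = ₹56300
  Base: ₹801500 − ₹56300 = ₹745200
  ₹745200 × 18% = ₹134136

Ordinary income tax:
  ₹503000 × 9% = ₹45270
  ₹115000 × 16% = ₹18400
  → ₹63670
  Less research credit ₹13000 → ₹50670

₹134136 > ₹50670, so the minimum tax is the binding amount.

₹134136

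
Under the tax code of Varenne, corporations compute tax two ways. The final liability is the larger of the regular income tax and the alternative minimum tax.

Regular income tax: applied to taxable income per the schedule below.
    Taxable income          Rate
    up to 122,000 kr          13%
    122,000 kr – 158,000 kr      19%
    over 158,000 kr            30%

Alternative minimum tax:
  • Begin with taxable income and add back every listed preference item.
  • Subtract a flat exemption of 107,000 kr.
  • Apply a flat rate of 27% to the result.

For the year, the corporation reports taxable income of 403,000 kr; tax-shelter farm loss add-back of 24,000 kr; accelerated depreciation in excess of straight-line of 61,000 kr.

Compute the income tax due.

Alternative minimum tax:
  Adjusted income: 403,000 kr + 24,000 kr + 61,000 kr = 488,000 kr
  Less exemption 107,000 kr → base 381,000 kr
  381,000 kr × 27% = 102,870 kr

Regular income tax:
  122,000 kr × 13% = 15,860 kr
  36,000 kr × 19% = 6,840 kr
  245,000 kr × 30% = 73,500 kr
  → 96,200 kr

102,870 kr > 96,200 kr, so the alternative minimum tax is the binding amount.

102,870 kr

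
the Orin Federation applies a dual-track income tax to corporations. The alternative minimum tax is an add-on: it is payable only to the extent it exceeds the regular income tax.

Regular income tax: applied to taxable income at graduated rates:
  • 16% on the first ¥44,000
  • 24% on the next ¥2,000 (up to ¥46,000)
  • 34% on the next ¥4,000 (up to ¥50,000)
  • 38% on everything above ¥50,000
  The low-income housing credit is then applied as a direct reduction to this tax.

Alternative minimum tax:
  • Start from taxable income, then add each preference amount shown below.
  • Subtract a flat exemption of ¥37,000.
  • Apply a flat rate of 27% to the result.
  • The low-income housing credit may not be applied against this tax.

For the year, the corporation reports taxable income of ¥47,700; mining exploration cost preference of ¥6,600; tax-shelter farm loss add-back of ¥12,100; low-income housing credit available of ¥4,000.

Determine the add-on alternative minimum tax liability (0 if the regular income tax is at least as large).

Alternative minimum tax:
  Adjusted income: ¥47,700 + ¥6,600 + ¥12,100 = ¥66,400
  Less exemption ¥37,000 → base ¥29,400
  ¥29,400 × 27% = ¥7,938

Regular income tax:
  ¥44,000 × 16% = ¥7,040
  ¥2,000 × 24% = ¥480
  ¥1,700 × 34% = ¥578
  → ¥8,098
  Less low-income housing credit ¥4,000 → ¥4,098

Excess of alternative minimum tax over regular income tax: ¥7,938 − ¥4,098 = ¥3,840.

¥3,840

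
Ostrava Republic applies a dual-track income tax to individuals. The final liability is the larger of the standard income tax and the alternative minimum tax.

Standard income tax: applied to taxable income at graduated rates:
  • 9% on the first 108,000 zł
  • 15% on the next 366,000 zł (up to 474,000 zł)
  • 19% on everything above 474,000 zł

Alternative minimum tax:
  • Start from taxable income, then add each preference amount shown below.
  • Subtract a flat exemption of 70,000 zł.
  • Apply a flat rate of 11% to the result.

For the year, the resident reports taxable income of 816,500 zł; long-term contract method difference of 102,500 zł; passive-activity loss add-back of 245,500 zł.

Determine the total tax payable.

129,695 zł

Alternative minimum tax:
  Adjusted income: 816,500 zł + 102,500 zł + 245,500 zł = 1,164,500 zł
  Less exemption 70,000 zł → base 1,094,500 zł
  1,094,500 zł × 11% = 120,395 zł

Standard income tax:
  108,000 zł × 9% = 9,720 zł
  366,000 zł × 15% = 54,900 zł
  342,500 zł × 19% = 65,075 zł
  → 129,695 zł

129,695 zł > 120,395 zł, so the standard income tax governs.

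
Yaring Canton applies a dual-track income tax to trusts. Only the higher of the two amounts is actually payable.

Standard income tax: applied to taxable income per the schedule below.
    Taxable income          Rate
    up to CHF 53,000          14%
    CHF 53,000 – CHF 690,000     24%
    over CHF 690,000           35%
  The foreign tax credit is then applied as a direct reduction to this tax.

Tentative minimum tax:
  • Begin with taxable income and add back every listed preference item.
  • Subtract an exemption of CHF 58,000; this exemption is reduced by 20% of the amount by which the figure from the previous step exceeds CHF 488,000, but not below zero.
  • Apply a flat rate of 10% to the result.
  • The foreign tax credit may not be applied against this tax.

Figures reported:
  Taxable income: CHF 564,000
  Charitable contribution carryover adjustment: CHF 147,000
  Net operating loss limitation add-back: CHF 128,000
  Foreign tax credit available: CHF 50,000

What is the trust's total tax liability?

CHF 83,900

Standard income tax:
  CHF 53,000 × 14% = CHF 7,420
  CHF 511,000 × 24% = CHF 122,640
  → CHF 130,060
  Less foreign tax credit CHF 50,000 → CHF 80,060

Tentative minimum tax:
  Adjusted income: CHF 564,000 + CHF 147,000 + CHF 128,000 = CHF 839,000
  Exemption: 20% × (CHF 839,000 − CHF 488,000) = CHF 70,200 ≥ CHF 58,000, so the exemption is fully phased out
  Base: CHF 839,000 − CHF 0 = CHF 839,000
  CHF 839,000 × 10% = CHF 83,900

CHF 83,900 > CHF 80,060, so the tentative minimum tax is the binding amount.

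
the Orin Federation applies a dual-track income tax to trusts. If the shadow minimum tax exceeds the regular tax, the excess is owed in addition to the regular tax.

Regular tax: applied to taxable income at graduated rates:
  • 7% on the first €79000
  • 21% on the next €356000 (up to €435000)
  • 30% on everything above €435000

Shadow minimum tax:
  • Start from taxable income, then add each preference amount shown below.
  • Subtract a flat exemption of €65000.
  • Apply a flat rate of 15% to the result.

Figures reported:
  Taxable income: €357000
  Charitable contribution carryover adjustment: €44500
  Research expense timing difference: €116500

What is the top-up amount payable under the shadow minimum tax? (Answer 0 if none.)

€4040

Regular tax:
  €79000 × 7% = €5530
  €278000 × 21% = €58380
  → €63910

Shadow minimum tax:
  Adjusted income: €357000 + €44500 + €116500 = €518000
  Less exemption €65000 → base €453000
  €453000 × 15% = €67950

Excess of shadow minimum tax over regular tax: €67950 − €63910 = €4040.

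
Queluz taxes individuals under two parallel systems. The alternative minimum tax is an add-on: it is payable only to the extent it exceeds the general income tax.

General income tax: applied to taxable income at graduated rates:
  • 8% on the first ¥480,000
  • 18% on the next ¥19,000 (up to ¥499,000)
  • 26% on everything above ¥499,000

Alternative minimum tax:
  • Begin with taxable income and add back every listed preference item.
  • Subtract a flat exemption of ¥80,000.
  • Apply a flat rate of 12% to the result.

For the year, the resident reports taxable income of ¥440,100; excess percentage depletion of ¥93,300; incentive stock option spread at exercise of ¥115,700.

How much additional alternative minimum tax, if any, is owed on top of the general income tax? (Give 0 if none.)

¥33,084

Alternative minimum tax:
  Adjusted income: ¥440,100 + ¥93,300 + ¥115,700 = ¥649,100
  Less exemption ¥80,000 → base ¥569,100
  ¥569,100 × 12% = ¥68,292

General income tax:
  ¥440,100 × 8% = ¥35,208

Excess of alternative minimum tax over general income tax: ¥68,292 − ¥35,208 = ¥33,084.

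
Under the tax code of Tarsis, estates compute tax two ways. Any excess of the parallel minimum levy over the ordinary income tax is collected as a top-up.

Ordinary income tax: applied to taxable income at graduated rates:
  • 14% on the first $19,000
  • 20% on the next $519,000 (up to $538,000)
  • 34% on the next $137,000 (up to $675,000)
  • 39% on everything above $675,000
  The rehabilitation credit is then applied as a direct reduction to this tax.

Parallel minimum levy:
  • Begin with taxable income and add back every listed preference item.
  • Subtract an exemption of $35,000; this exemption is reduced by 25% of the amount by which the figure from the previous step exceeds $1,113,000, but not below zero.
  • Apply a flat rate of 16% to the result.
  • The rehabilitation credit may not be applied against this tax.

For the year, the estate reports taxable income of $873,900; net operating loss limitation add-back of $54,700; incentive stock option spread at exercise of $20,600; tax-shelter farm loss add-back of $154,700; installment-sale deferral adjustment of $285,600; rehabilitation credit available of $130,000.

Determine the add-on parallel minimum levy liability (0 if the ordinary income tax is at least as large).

$121,709

Parallel minimum levy:
  Adjusted income: $873,900 + $54,700 + $20,600 + $154,700 + $285,600 = $1,389,500
  Exemption: 25% × ($1,389,500 − $1,113,000) = $69,125 ≥ $35,000, so the exemption is fully phased out
  Base: $1,389,500 − $0 = $1,389,500
  $1,389,500 × 16% = $222,320

Ordinary income tax:
  $19,000 × 14% = $2,660
  $519,000 × 20% = $103,800
  $137,000 × 34% = $46,580
  $198,900 × 39% = $77,571
  → $230,611
  Less rehabilitation credit $130,000 → $100,611

Excess of parallel minimum levy over ordinary income tax: $222,320 − $100,611 = $121,709.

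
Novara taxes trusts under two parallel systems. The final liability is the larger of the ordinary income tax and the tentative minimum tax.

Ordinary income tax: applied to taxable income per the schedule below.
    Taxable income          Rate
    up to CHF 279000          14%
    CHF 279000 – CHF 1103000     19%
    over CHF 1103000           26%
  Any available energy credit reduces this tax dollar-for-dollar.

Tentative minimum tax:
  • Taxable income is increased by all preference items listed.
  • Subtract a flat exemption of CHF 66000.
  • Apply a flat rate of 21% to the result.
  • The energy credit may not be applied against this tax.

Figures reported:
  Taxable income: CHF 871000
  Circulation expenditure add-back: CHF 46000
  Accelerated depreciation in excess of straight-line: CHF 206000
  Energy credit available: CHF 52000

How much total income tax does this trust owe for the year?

CHF 221970

Ordinary income tax:
  CHF 279000 × 14% = CHF 39060
  CHF 592000 × 19% = CHF 112480
  → CHF 151540
  Less energy credit CHF 52000 → CHF 99540

Tentative minimum tax:
  Adjusted income: CHF 871000 + CHF 46000 + CHF 206000 = CHF 1123000
  Less exemption CHF 66000 → base CHF 1057000
  CHF 1057000 × 21% = CHF 221970

CHF 221970 > CHF 99540, so the tentative minimum tax is the binding amount.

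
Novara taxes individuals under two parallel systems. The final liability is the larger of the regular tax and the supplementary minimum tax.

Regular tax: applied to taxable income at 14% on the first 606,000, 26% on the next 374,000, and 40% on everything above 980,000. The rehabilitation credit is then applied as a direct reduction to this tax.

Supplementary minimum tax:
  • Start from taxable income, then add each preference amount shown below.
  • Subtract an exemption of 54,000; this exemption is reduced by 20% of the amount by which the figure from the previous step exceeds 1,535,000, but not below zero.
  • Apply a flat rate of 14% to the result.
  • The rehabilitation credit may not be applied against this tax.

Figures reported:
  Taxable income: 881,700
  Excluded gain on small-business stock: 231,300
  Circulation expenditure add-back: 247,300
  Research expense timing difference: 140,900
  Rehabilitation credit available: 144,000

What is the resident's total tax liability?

202,608

Regular tax:
  606,000 × 14% = 84,840
  275,700 × 26% = 71,682
  → 156,522
  Less rehabilitation credit 144,000 → 12,522

Supplementary minimum tax:
  Adjusted income: 881,700 + 231,300 + 247,300 + 140,900 = 1,501,200
  Exemption: 1,501,200 ≤ 1,535,000, so full 54,000 applies
  Base: 1,501,200 − 54,000 = 1,447,200
  1,447,200 × 14% = 202,608

202,608 > 12,522, so the supplementary minimum tax is the binding amount.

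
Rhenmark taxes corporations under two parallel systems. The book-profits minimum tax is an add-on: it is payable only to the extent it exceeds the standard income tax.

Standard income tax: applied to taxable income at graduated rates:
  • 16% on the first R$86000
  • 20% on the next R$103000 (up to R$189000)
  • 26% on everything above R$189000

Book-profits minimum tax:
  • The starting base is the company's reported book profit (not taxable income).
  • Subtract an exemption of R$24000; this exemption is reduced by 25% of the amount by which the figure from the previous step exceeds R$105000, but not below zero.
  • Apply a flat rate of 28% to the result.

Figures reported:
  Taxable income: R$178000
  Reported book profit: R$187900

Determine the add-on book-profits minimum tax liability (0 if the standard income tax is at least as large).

R$19535

Book-profits minimum tax:
  Base (reported book profit): R$187900
  Exemption: R$24000 − 25% × (R$187900 − R$105000) = R$24000 − R$20725 = R$3275
  Base: R$187900 − R$3275 = R$184625
  R$184625 × 28% = R$51695

Standard income tax:
  R$86000 × 16% = R$13760
  R$92000 × 20% = R$18400
  → R$32160

Excess of book-profits minimum tax over standard income tax: R$51695 − R$32160 = R$19535.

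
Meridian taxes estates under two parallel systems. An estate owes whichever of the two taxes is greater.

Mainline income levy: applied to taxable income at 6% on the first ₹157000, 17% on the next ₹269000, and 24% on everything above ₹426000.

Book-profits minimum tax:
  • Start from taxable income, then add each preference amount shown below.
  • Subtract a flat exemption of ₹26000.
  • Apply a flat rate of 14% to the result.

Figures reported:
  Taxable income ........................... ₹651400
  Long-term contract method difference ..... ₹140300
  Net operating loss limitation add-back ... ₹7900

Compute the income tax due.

₹109246

Book-profits minimum tax:
  Adjusted income: ₹651400 + ₹140300 + ₹7900 = ₹799600
  Less exemption ₹26000 → base ₹773600
  ₹773600 × 14% = ₹108304

Mainline income levy:
  ₹157000 × 6% = ₹9420
  ₹269000 × 17% = ₹45730
  ₹225400 × 24% = ₹54096
  → ₹109246

₹109246 > ₹108304, so the mainline income levy governs.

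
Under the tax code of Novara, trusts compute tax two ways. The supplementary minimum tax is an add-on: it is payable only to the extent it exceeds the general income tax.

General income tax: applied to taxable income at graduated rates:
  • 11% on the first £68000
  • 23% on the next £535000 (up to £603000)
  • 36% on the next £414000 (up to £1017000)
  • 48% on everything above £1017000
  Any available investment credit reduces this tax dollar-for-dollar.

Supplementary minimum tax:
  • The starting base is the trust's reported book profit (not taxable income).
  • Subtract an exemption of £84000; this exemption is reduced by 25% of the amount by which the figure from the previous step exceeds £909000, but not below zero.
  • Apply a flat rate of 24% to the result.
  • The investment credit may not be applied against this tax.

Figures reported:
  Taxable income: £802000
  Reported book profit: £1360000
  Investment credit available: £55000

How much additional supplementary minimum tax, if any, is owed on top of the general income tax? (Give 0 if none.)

£179230

Supplementary minimum tax:
  Base (reported book profit): £1360000
  Exemption: 25% × (£1360000 − £909000) = £112750 ≥ £84000, so the exemption is fully phased out
  Base: £1360000 − £0 = £1360000
  £1360000 × 24% = £326400

General income tax:
  £68000 × 11% = £7480
  £535000 × 23% = £123050
  £199000 × 36% = £71640
  → £202170
  Less investment credit £55000 → £147170

Excess of supplementary minimum tax over general income tax: £326400 − £147170 = £179230.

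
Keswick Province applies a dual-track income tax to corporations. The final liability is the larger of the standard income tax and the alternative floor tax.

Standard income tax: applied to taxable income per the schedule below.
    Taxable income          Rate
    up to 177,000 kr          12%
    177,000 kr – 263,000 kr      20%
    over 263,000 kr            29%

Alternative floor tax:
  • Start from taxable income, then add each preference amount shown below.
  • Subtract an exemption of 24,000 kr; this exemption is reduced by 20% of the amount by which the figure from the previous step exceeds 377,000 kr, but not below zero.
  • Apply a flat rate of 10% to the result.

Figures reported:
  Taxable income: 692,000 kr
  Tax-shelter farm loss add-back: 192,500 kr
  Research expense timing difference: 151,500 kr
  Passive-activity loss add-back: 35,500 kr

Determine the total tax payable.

Alternative floor tax:
  Adjusted income: 692,000 kr + 192,500 kr + 151,500 kr + 35,500 kr = 1,071,500 kr
  Exemption: 20% × (1,071,500 kr − 377,000 kr) = 138,900 kr ≥ 24,000 kr, so the exemption is fully phased out
  Base: 1,071,500 kr − 0 kr = 1,071,500 kr
  1,071,500 kr × 10% = 107,150 kr

Standard income tax:
  177,000 kr × 12% = 21,240 kr
  86,000 kr × 20% = 17,200 kr
  429,000 kr × 29% = 124,410 kr
  → 162,850 kr

162,850 kr > 107,150 kr, so the standard income tax governs.

162,850 kr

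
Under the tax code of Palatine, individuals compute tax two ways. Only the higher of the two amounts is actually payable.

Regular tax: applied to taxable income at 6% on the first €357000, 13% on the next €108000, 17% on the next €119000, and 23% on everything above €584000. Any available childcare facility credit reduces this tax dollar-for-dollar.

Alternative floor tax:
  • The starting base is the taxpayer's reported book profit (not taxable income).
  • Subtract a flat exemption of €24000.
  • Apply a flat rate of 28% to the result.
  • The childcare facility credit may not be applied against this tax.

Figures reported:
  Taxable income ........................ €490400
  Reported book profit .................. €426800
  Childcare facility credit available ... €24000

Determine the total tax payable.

€112784

Regular tax:
  €357000 × 6% = €21420
  €108000 × 13% = €14040
  €25400 × 17% = €4318
  → €39778
  Less childcare facility credit €24000 → €15778

Alternative floor tax:
  Base (reported book profit): €426800
  Less exemption €24000 → base €402800
  €402800 × 28% = €112784

€112784 > €15778, so the alternative floor tax is the binding amount.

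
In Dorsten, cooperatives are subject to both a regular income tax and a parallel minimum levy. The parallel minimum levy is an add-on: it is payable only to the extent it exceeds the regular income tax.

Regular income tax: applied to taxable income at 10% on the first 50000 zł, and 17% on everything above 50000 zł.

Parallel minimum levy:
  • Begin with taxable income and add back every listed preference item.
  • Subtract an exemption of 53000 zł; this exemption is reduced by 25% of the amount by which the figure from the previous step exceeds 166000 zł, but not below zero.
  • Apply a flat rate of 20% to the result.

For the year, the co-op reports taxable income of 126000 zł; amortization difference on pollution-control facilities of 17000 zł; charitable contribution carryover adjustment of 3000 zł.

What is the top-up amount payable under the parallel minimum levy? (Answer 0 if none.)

680 zł

Parallel minimum levy:
  Adjusted income: 126000 zł + 17000 zł + 3000 zł = 146000 zł
  Exemption: 146000 zł ≤ 166000 zł, so full 53000 zł applies
  Base: 146000 zł − 53000 zł = 93000 zł
  93000 zł × 20% = 18600 zł

Regular income tax:
  50000 zł × 10% = 5000 zł
  76000 zł × 17% = 12920 zł
  → 17920 zł

Excess of parallel minimum levy over regular income tax: 18600 zł − 17920 zł = 680 zł.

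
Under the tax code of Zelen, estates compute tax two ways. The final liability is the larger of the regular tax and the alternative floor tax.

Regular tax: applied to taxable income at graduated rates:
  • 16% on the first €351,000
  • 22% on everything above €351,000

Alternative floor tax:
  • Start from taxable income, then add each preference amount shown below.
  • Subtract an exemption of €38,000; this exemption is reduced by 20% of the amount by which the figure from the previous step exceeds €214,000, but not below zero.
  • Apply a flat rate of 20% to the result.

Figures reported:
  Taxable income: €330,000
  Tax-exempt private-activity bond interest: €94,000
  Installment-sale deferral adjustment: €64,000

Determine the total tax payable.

€97,600

Alternative floor tax:
  Adjusted income: €330,000 + €94,000 + €64,000 = €488,000
  Exemption: 20% × (€488,000 − €214,000) = €54,800 ≥ €38,000, so the exemption is fully phased out
  Base: €488,000 − €0 = €488,000
  €488,000 × 20% = €97,600

Regular tax:
  €330,000 × 16% = €52,800

€97,600 > €52,800, so the alternative floor tax is the binding amount.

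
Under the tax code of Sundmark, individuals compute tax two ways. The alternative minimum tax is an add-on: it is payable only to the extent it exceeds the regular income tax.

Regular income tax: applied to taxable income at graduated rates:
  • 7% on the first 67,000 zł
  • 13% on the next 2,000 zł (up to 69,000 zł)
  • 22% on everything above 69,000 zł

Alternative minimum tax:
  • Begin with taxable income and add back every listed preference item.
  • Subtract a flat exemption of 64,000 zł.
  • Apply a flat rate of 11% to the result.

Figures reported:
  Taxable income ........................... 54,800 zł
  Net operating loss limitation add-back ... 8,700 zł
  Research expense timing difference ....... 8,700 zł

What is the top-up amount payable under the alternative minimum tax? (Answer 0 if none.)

Alternative minimum tax:
  Adjusted income: 54,800 zł + 8,700 zł + 8,700 zł = 72,200 zł
  Less exemption 64,000 zł → base 8,200 zł
  8,200 zł × 11% = 902 zł

Regular income tax:
  54,800 zł × 7% = 3,836 zł

902 zł ≤ 3,836 zł, so no add-on is due.

0 zł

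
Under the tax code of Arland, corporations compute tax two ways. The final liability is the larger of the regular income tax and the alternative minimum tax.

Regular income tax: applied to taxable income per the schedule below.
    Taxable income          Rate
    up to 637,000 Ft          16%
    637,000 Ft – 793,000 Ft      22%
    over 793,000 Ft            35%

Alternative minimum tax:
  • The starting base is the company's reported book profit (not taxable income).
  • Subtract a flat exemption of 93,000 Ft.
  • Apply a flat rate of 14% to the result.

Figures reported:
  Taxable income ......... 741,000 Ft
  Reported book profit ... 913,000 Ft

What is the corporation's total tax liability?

124,800 Ft

Alternative minimum tax:
  Base (reported book profit): 913,000 Ft
  Less exemption 93,000 Ft → base 820,000 Ft
  820,000 Ft × 14% = 114,800 Ft

Regular income tax:
  637,000 Ft × 16% = 101,920 Ft
  104,000 Ft × 22% = 22,880 Ft
  → 124,800 Ft

124,800 Ft > 114,800 Ft, so the regular income tax governs.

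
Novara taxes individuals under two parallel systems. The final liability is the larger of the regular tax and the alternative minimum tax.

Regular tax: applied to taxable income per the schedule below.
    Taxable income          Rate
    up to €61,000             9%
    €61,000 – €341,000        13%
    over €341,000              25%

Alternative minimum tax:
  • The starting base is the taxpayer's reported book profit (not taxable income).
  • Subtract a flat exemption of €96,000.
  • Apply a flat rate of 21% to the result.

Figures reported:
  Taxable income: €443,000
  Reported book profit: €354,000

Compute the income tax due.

€67,390

Regular tax:
  €61,000 × 9% = €5,490
  €280,000 × 13% = €36,400
  €102,000 × 25% = €25,500
  → €67,390

Alternative minimum tax:
  Base (reported book profit): €354,000
  Less exemption €96,000 → base €258,000
  €258,000 × 21% = €54,180

€67,390 > €54,180, so the regular tax governs.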